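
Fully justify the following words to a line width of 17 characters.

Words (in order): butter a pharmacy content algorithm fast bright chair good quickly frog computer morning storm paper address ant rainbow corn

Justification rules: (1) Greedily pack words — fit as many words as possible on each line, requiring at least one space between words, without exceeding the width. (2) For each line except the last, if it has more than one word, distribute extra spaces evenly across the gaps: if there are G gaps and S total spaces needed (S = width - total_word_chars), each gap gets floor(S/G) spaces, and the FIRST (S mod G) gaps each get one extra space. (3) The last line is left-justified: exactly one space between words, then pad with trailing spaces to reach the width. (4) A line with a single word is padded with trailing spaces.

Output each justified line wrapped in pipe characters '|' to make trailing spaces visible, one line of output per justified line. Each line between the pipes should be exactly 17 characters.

Line 1: ['butter', 'a', 'pharmacy'] (min_width=17, slack=0)
Line 2: ['content', 'algorithm'] (min_width=17, slack=0)
Line 3: ['fast', 'bright', 'chair'] (min_width=17, slack=0)
Line 4: ['good', 'quickly', 'frog'] (min_width=17, slack=0)
Line 5: ['computer', 'morning'] (min_width=16, slack=1)
Line 6: ['storm', 'paper'] (min_width=11, slack=6)
Line 7: ['address', 'ant'] (min_width=11, slack=6)
Line 8: ['rainbow', 'corn'] (min_width=12, slack=5)

Answer: |butter a pharmacy|
|content algorithm|
|fast bright chair|
|good quickly frog|
|computer  morning|
|storm       paper|
|address       ant|
|rainbow corn     |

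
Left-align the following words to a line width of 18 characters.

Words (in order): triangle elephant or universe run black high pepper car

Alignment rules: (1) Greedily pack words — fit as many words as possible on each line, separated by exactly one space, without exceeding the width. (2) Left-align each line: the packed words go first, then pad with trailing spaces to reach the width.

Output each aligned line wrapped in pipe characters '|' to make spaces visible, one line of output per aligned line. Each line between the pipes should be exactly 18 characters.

Line 1: ['triangle', 'elephant'] (min_width=17, slack=1)
Line 2: ['or', 'universe', 'run'] (min_width=15, slack=3)
Line 3: ['black', 'high', 'pepper'] (min_width=17, slack=1)
Line 4: ['car'] (min_width=3, slack=15)

Answer: |triangle elephant |
|or universe run   |
|black high pepper |
|car               |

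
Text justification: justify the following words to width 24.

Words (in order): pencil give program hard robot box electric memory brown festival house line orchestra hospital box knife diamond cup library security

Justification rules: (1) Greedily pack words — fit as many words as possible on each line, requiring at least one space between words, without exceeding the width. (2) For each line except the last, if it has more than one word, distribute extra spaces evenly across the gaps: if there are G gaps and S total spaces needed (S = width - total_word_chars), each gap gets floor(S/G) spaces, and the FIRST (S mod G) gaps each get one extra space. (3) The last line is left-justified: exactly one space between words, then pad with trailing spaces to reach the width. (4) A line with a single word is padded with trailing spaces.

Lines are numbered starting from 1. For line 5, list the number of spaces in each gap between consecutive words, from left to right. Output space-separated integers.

Answer: 4 4

Derivation:
Line 1: ['pencil', 'give', 'program', 'hard'] (min_width=24, slack=0)
Line 2: ['robot', 'box', 'electric'] (min_width=18, slack=6)
Line 3: ['memory', 'brown', 'festival'] (min_width=21, slack=3)
Line 4: ['house', 'line', 'orchestra'] (min_width=20, slack=4)
Line 5: ['hospital', 'box', 'knife'] (min_width=18, slack=6)
Line 6: ['diamond', 'cup', 'library'] (min_width=19, slack=5)
Line 7: ['security'] (min_width=8, slack=16)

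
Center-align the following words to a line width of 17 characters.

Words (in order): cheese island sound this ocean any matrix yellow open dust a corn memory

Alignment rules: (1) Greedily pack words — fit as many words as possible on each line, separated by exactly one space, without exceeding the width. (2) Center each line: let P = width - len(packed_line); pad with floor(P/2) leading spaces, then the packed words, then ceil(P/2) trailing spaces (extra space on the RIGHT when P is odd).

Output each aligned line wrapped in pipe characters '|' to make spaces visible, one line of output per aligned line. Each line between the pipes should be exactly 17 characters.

Line 1: ['cheese', 'island'] (min_width=13, slack=4)
Line 2: ['sound', 'this', 'ocean'] (min_width=16, slack=1)
Line 3: ['any', 'matrix', 'yellow'] (min_width=17, slack=0)
Line 4: ['open', 'dust', 'a', 'corn'] (min_width=16, slack=1)
Line 5: ['memory'] (min_width=6, slack=11)

Answer: |  cheese island  |
|sound this ocean |
|any matrix yellow|
|open dust a corn |
|     memory      |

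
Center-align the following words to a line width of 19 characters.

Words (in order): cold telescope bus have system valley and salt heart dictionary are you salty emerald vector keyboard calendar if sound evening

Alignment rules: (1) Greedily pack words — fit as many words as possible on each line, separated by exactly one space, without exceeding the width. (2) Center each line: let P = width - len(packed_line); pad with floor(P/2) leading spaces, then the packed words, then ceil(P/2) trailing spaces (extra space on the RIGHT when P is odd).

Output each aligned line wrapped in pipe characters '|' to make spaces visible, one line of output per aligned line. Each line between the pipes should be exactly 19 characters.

Line 1: ['cold', 'telescope', 'bus'] (min_width=18, slack=1)
Line 2: ['have', 'system', 'valley'] (min_width=18, slack=1)
Line 3: ['and', 'salt', 'heart'] (min_width=14, slack=5)
Line 4: ['dictionary', 'are', 'you'] (min_width=18, slack=1)
Line 5: ['salty', 'emerald'] (min_width=13, slack=6)
Line 6: ['vector', 'keyboard'] (min_width=15, slack=4)
Line 7: ['calendar', 'if', 'sound'] (min_width=17, slack=2)
Line 8: ['evening'] (min_width=7, slack=12)

Answer: |cold telescope bus |
|have system valley |
|  and salt heart   |
|dictionary are you |
|   salty emerald   |
|  vector keyboard  |
| calendar if sound |
|      evening      |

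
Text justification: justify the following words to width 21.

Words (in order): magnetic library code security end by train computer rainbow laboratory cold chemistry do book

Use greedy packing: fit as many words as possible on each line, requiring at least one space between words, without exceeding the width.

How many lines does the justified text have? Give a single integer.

Answer: 5

Derivation:
Line 1: ['magnetic', 'library', 'code'] (min_width=21, slack=0)
Line 2: ['security', 'end', 'by', 'train'] (min_width=21, slack=0)
Line 3: ['computer', 'rainbow'] (min_width=16, slack=5)
Line 4: ['laboratory', 'cold'] (min_width=15, slack=6)
Line 5: ['chemistry', 'do', 'book'] (min_width=17, slack=4)
Total lines: 5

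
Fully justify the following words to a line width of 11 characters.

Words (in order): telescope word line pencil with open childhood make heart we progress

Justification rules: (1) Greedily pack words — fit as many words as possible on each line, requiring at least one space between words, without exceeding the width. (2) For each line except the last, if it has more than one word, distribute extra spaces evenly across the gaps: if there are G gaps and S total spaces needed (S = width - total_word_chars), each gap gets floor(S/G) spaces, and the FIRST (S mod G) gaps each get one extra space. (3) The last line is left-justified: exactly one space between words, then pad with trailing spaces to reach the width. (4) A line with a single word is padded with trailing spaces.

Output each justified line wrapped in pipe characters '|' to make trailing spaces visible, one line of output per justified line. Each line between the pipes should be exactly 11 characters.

Answer: |telescope  |
|word   line|
|pencil with|
|open       |
|childhood  |
|make  heart|
|we progress|

Derivation:
Line 1: ['telescope'] (min_width=9, slack=2)
Line 2: ['word', 'line'] (min_width=9, slack=2)
Line 3: ['pencil', 'with'] (min_width=11, slack=0)
Line 4: ['open'] (min_width=4, slack=7)
Line 5: ['childhood'] (min_width=9, slack=2)
Line 6: ['make', 'heart'] (min_width=10, slack=1)
Line 7: ['we', 'progress'] (min_width=11, slack=0)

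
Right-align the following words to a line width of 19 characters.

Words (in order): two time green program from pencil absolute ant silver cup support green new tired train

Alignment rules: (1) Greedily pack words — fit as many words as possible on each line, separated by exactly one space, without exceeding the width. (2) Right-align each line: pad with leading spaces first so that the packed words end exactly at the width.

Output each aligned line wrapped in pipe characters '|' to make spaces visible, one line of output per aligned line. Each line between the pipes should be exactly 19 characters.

Answer: |     two time green|
|program from pencil|
|absolute ant silver|
|  cup support green|
|    new tired train|

Derivation:
Line 1: ['two', 'time', 'green'] (min_width=14, slack=5)
Line 2: ['program', 'from', 'pencil'] (min_width=19, slack=0)
Line 3: ['absolute', 'ant', 'silver'] (min_width=19, slack=0)
Line 4: ['cup', 'support', 'green'] (min_width=17, slack=2)
Line 5: ['new', 'tired', 'train'] (min_width=15, slack=4)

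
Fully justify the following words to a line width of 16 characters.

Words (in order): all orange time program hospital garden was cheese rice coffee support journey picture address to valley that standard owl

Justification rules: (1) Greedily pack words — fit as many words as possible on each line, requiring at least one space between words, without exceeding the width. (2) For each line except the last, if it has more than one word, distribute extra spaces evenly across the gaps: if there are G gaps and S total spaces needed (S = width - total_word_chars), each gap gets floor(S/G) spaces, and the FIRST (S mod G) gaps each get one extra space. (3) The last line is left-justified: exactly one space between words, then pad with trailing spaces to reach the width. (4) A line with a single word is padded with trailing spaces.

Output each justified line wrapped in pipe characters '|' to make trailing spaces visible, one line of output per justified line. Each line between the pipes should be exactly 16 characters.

Line 1: ['all', 'orange', 'time'] (min_width=15, slack=1)
Line 2: ['program', 'hospital'] (min_width=16, slack=0)
Line 3: ['garden', 'was'] (min_width=10, slack=6)
Line 4: ['cheese', 'rice'] (min_width=11, slack=5)
Line 5: ['coffee', 'support'] (min_width=14, slack=2)
Line 6: ['journey', 'picture'] (min_width=15, slack=1)
Line 7: ['address', 'to'] (min_width=10, slack=6)
Line 8: ['valley', 'that'] (min_width=11, slack=5)
Line 9: ['standard', 'owl'] (min_width=12, slack=4)

Answer: |all  orange time|
|program hospital|
|garden       was|
|cheese      rice|
|coffee   support|
|journey  picture|
|address       to|
|valley      that|
|standard owl    |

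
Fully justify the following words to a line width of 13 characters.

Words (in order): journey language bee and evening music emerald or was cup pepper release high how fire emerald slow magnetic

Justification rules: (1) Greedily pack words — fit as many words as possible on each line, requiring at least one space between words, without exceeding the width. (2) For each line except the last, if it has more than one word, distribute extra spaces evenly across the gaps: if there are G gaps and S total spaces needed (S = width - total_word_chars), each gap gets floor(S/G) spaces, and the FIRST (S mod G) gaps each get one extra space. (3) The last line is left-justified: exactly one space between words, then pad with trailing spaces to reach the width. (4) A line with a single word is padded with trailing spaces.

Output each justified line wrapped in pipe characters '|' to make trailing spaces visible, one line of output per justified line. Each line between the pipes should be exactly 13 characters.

Answer: |journey      |
|language  bee|
|and   evening|
|music emerald|
|or   was  cup|
|pepper       |
|release  high|
|how      fire|
|emerald  slow|
|magnetic     |

Derivation:
Line 1: ['journey'] (min_width=7, slack=6)
Line 2: ['language', 'bee'] (min_width=12, slack=1)
Line 3: ['and', 'evening'] (min_width=11, slack=2)
Line 4: ['music', 'emerald'] (min_width=13, slack=0)
Line 5: ['or', 'was', 'cup'] (min_width=10, slack=3)
Line 6: ['pepper'] (min_width=6, slack=7)
Line 7: ['release', 'high'] (min_width=12, slack=1)
Line 8: ['how', 'fire'] (min_width=8, slack=5)
Line 9: ['emerald', 'slow'] (min_width=12, slack=1)
Line 10: ['magnetic'] (min_width=8, slack=5)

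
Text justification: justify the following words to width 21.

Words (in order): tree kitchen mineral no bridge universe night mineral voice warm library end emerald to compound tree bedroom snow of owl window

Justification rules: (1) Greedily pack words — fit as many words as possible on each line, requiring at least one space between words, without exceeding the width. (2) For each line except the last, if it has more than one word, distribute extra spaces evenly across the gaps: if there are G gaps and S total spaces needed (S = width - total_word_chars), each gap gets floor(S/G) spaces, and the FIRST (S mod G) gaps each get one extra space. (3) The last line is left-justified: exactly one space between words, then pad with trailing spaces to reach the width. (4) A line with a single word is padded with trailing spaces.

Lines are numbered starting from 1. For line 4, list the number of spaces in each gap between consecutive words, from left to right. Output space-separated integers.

Answer: 4 3

Derivation:
Line 1: ['tree', 'kitchen', 'mineral'] (min_width=20, slack=1)
Line 2: ['no', 'bridge', 'universe'] (min_width=18, slack=3)
Line 3: ['night', 'mineral', 'voice'] (min_width=19, slack=2)
Line 4: ['warm', 'library', 'end'] (min_width=16, slack=5)
Line 5: ['emerald', 'to', 'compound'] (min_width=19, slack=2)
Line 6: ['tree', 'bedroom', 'snow', 'of'] (min_width=20, slack=1)
Line 7: ['owl', 'window'] (min_width=10, slack=11)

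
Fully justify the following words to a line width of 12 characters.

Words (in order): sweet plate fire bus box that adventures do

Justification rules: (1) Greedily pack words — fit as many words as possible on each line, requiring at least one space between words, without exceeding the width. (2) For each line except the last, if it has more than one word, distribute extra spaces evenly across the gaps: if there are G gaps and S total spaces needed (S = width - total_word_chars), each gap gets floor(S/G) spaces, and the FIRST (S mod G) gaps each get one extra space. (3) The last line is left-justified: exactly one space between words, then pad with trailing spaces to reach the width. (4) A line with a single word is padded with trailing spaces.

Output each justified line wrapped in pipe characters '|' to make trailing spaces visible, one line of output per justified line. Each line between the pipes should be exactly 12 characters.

Line 1: ['sweet', 'plate'] (min_width=11, slack=1)
Line 2: ['fire', 'bus', 'box'] (min_width=12, slack=0)
Line 3: ['that'] (min_width=4, slack=8)
Line 4: ['adventures'] (min_width=10, slack=2)
Line 5: ['do'] (min_width=2, slack=10)

Answer: |sweet  plate|
|fire bus box|
|that        |
|adventures  |
|do          |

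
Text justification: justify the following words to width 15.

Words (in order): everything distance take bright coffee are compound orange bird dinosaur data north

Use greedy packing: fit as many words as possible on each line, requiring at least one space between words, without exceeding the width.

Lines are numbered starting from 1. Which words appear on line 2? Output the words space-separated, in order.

Answer: distance take

Derivation:
Line 1: ['everything'] (min_width=10, slack=5)
Line 2: ['distance', 'take'] (min_width=13, slack=2)
Line 3: ['bright', 'coffee'] (min_width=13, slack=2)
Line 4: ['are', 'compound'] (min_width=12, slack=3)
Line 5: ['orange', 'bird'] (min_width=11, slack=4)
Line 6: ['dinosaur', 'data'] (min_width=13, slack=2)
Line 7: ['north'] (min_width=5, slack=10)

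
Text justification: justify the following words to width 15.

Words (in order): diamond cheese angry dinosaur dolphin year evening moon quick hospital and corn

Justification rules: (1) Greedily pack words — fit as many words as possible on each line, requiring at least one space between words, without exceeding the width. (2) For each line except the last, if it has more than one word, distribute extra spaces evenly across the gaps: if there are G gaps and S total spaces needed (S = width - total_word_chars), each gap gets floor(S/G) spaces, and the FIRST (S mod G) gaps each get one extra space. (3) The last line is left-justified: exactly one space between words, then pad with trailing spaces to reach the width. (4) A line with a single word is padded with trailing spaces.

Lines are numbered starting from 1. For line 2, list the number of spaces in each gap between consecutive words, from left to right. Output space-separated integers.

Answer: 2

Derivation:
Line 1: ['diamond', 'cheese'] (min_width=14, slack=1)
Line 2: ['angry', 'dinosaur'] (min_width=14, slack=1)
Line 3: ['dolphin', 'year'] (min_width=12, slack=3)
Line 4: ['evening', 'moon'] (min_width=12, slack=3)
Line 5: ['quick', 'hospital'] (min_width=14, slack=1)
Line 6: ['and', 'corn'] (min_width=8, slack=7)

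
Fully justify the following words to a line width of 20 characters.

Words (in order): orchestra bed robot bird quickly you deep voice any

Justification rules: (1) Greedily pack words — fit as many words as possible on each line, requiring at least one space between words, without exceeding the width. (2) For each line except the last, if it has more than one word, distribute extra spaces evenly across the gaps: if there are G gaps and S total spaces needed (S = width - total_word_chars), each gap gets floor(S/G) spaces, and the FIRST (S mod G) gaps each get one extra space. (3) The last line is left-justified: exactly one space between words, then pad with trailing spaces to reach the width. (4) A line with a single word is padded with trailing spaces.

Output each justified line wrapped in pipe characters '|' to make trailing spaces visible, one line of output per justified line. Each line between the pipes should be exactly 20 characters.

Answer: |orchestra  bed robot|
|bird   quickly   you|
|deep voice any      |

Derivation:
Line 1: ['orchestra', 'bed', 'robot'] (min_width=19, slack=1)
Line 2: ['bird', 'quickly', 'you'] (min_width=16, slack=4)
Line 3: ['deep', 'voice', 'any'] (min_width=14, slack=6)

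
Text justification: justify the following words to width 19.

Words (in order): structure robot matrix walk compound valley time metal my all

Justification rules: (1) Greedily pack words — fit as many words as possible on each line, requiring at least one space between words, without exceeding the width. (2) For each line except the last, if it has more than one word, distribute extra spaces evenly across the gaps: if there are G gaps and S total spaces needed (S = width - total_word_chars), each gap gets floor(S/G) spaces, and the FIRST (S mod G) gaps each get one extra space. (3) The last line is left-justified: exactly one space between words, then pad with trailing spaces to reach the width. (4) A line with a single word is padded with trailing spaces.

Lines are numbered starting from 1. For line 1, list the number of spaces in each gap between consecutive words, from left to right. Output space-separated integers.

Line 1: ['structure', 'robot'] (min_width=15, slack=4)
Line 2: ['matrix', 'walk'] (min_width=11, slack=8)
Line 3: ['compound', 'valley'] (min_width=15, slack=4)
Line 4: ['time', 'metal', 'my', 'all'] (min_width=17, slack=2)

Answer: 5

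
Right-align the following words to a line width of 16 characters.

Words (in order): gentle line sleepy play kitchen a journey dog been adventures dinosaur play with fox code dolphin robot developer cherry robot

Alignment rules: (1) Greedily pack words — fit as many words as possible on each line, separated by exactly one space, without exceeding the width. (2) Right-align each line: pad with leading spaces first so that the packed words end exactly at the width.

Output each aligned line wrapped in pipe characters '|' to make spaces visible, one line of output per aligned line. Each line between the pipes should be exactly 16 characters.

Answer: |     gentle line|
|     sleepy play|
|       kitchen a|
|journey dog been|
|      adventures|
|   dinosaur play|
|   with fox code|
|   dolphin robot|
|developer cherry|
|           robot|

Derivation:
Line 1: ['gentle', 'line'] (min_width=11, slack=5)
Line 2: ['sleepy', 'play'] (min_width=11, slack=5)
Line 3: ['kitchen', 'a'] (min_width=9, slack=7)
Line 4: ['journey', 'dog', 'been'] (min_width=16, slack=0)
Line 5: ['adventures'] (min_width=10, slack=6)
Line 6: ['dinosaur', 'play'] (min_width=13, slack=3)
Line 7: ['with', 'fox', 'code'] (min_width=13, slack=3)
Line 8: ['dolphin', 'robot'] (min_width=13, slack=3)
Line 9: ['developer', 'cherry'] (min_width=16, slack=0)
Line 10: ['robot'] (min_width=5, slack=11)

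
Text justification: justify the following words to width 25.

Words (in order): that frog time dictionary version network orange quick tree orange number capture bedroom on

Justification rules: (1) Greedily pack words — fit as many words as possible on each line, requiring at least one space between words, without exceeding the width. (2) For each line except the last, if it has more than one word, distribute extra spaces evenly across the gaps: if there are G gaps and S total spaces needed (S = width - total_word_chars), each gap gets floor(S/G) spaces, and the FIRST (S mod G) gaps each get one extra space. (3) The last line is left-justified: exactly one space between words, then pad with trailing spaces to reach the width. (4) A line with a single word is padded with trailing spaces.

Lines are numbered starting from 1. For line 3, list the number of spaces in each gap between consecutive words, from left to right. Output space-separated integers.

Answer: 2 1 1

Derivation:
Line 1: ['that', 'frog', 'time', 'dictionary'] (min_width=25, slack=0)
Line 2: ['version', 'network', 'orange'] (min_width=22, slack=3)
Line 3: ['quick', 'tree', 'orange', 'number'] (min_width=24, slack=1)
Line 4: ['capture', 'bedroom', 'on'] (min_width=18, slack=7)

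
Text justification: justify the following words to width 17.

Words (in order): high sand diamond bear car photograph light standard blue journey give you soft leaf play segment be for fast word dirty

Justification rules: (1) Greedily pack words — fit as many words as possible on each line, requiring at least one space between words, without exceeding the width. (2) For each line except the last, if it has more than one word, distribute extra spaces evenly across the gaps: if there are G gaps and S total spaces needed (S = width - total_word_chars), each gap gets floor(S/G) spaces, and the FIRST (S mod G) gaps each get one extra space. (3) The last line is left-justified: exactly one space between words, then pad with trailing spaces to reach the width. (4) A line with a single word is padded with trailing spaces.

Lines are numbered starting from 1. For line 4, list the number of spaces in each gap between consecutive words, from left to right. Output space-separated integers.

Answer: 5

Derivation:
Line 1: ['high', 'sand', 'diamond'] (min_width=17, slack=0)
Line 2: ['bear', 'car'] (min_width=8, slack=9)
Line 3: ['photograph', 'light'] (min_width=16, slack=1)
Line 4: ['standard', 'blue'] (min_width=13, slack=4)
Line 5: ['journey', 'give', 'you'] (min_width=16, slack=1)
Line 6: ['soft', 'leaf', 'play'] (min_width=14, slack=3)
Line 7: ['segment', 'be', 'for'] (min_width=14, slack=3)
Line 8: ['fast', 'word', 'dirty'] (min_width=15, slack=2)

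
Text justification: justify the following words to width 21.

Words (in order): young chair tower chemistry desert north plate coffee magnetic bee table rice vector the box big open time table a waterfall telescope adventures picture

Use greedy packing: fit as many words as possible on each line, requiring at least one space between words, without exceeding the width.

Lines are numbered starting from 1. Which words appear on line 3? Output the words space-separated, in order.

Answer: north plate coffee

Derivation:
Line 1: ['young', 'chair', 'tower'] (min_width=17, slack=4)
Line 2: ['chemistry', 'desert'] (min_width=16, slack=5)
Line 3: ['north', 'plate', 'coffee'] (min_width=18, slack=3)
Line 4: ['magnetic', 'bee', 'table'] (min_width=18, slack=3)
Line 5: ['rice', 'vector', 'the', 'box'] (min_width=19, slack=2)
Line 6: ['big', 'open', 'time', 'table', 'a'] (min_width=21, slack=0)
Line 7: ['waterfall', 'telescope'] (min_width=19, slack=2)
Line 8: ['adventures', 'picture'] (min_width=18, slack=3)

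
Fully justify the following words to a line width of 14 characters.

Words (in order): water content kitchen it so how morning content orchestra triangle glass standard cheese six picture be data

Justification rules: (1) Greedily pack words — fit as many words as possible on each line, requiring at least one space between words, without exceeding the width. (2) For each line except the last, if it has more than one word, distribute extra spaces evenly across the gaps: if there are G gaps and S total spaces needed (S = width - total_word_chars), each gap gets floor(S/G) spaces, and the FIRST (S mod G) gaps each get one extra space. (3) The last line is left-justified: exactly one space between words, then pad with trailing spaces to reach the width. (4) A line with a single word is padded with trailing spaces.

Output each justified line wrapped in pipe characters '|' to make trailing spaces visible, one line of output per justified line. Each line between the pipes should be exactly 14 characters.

Answer: |water  content|
|kitchen  it so|
|how    morning|
|content       |
|orchestra     |
|triangle glass|
|standard      |
|cheese     six|
|picture     be|
|data          |

Derivation:
Line 1: ['water', 'content'] (min_width=13, slack=1)
Line 2: ['kitchen', 'it', 'so'] (min_width=13, slack=1)
Line 3: ['how', 'morning'] (min_width=11, slack=3)
Line 4: ['content'] (min_width=7, slack=7)
Line 5: ['orchestra'] (min_width=9, slack=5)
Line 6: ['triangle', 'glass'] (min_width=14, slack=0)
Line 7: ['standard'] (min_width=8, slack=6)
Line 8: ['cheese', 'six'] (min_width=10, slack=4)
Line 9: ['picture', 'be'] (min_width=10, slack=4)
Line 10: ['data'] (min_width=4, slack=10)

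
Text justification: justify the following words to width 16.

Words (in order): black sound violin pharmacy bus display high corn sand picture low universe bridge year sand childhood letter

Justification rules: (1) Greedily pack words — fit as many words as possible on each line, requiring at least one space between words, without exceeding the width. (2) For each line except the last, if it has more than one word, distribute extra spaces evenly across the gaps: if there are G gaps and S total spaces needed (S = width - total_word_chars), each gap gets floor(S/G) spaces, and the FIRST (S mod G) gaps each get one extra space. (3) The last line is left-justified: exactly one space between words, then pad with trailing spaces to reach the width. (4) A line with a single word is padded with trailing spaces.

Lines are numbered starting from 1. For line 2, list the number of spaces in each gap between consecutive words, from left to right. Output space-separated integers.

Line 1: ['black', 'sound'] (min_width=11, slack=5)
Line 2: ['violin', 'pharmacy'] (min_width=15, slack=1)
Line 3: ['bus', 'display', 'high'] (min_width=16, slack=0)
Line 4: ['corn', 'sand'] (min_width=9, slack=7)
Line 5: ['picture', 'low'] (min_width=11, slack=5)
Line 6: ['universe', 'bridge'] (min_width=15, slack=1)
Line 7: ['year', 'sand'] (min_width=9, slack=7)
Line 8: ['childhood', 'letter'] (min_width=16, slack=0)

Answer: 2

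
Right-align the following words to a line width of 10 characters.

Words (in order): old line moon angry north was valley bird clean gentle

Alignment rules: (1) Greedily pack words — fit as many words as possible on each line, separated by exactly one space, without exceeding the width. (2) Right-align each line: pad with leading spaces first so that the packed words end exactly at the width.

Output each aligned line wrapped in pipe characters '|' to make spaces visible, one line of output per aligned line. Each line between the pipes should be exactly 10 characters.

Line 1: ['old', 'line'] (min_width=8, slack=2)
Line 2: ['moon', 'angry'] (min_width=10, slack=0)
Line 3: ['north', 'was'] (min_width=9, slack=1)
Line 4: ['valley'] (min_width=6, slack=4)
Line 5: ['bird', 'clean'] (min_width=10, slack=0)
Line 6: ['gentle'] (min_width=6, slack=4)

Answer: |  old line|
|moon angry|
| north was|
|    valley|
|bird clean|
|    gentle|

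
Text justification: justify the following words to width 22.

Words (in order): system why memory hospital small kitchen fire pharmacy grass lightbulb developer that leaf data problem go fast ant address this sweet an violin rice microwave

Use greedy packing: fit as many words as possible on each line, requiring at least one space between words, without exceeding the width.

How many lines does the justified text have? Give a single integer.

Answer: 8

Derivation:
Line 1: ['system', 'why', 'memory'] (min_width=17, slack=5)
Line 2: ['hospital', 'small', 'kitchen'] (min_width=22, slack=0)
Line 3: ['fire', 'pharmacy', 'grass'] (min_width=19, slack=3)
Line 4: ['lightbulb', 'developer'] (min_width=19, slack=3)
Line 5: ['that', 'leaf', 'data', 'problem'] (min_width=22, slack=0)
Line 6: ['go', 'fast', 'ant', 'address'] (min_width=19, slack=3)
Line 7: ['this', 'sweet', 'an', 'violin'] (min_width=20, slack=2)
Line 8: ['rice', 'microwave'] (min_width=14, slack=8)
Total lines: 8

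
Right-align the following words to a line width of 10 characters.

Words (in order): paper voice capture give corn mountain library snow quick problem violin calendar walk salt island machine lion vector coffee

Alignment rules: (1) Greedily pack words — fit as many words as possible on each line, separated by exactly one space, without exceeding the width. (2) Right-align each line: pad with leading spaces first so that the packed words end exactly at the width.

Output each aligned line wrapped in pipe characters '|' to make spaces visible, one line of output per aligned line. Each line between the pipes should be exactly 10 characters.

Answer: |     paper|
|     voice|
|   capture|
| give corn|
|  mountain|
|   library|
|snow quick|
|   problem|
|    violin|
|  calendar|
| walk salt|
|    island|
|   machine|
|      lion|
|    vector|
|    coffee|

Derivation:
Line 1: ['paper'] (min_width=5, slack=5)
Line 2: ['voice'] (min_width=5, slack=5)
Line 3: ['capture'] (min_width=7, slack=3)
Line 4: ['give', 'corn'] (min_width=9, slack=1)
Line 5: ['mountain'] (min_width=8, slack=2)
Line 6: ['library'] (min_width=7, slack=3)
Line 7: ['snow', 'quick'] (min_width=10, slack=0)
Line 8: ['problem'] (min_width=7, slack=3)
Line 9: ['violin'] (min_width=6, slack=4)
Line 10: ['calendar'] (min_width=8, slack=2)
Line 11: ['walk', 'salt'] (min_width=9, slack=1)
Line 12: ['island'] (min_width=6, slack=4)
Line 13: ['machine'] (min_width=7, slack=3)
Line 14: ['lion'] (min_width=4, slack=6)
Line 15: ['vector'] (min_width=6, slack=4)
Line 16: ['coffee'] (min_width=6, slack=4)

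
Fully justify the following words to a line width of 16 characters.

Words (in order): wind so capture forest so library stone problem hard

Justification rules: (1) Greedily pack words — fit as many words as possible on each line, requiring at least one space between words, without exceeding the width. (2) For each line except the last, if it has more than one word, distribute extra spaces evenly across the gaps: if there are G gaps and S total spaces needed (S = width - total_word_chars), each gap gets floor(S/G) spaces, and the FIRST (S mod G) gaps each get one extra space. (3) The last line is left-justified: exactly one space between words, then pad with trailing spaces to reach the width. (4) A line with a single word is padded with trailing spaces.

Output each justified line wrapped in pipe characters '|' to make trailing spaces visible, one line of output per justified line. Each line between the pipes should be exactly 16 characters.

Answer: |wind  so capture|
|forest        so|
|library    stone|
|problem hard    |

Derivation:
Line 1: ['wind', 'so', 'capture'] (min_width=15, slack=1)
Line 2: ['forest', 'so'] (min_width=9, slack=7)
Line 3: ['library', 'stone'] (min_width=13, slack=3)
Line 4: ['problem', 'hard'] (min_width=12, slack=4)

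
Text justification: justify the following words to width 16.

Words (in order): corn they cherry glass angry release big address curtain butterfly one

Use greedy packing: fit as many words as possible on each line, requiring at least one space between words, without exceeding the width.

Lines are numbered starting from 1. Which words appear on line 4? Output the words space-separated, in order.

Line 1: ['corn', 'they', 'cherry'] (min_width=16, slack=0)
Line 2: ['glass', 'angry'] (min_width=11, slack=5)
Line 3: ['release', 'big'] (min_width=11, slack=5)
Line 4: ['address', 'curtain'] (min_width=15, slack=1)
Line 5: ['butterfly', 'one'] (min_width=13, slack=3)

Answer: address curtain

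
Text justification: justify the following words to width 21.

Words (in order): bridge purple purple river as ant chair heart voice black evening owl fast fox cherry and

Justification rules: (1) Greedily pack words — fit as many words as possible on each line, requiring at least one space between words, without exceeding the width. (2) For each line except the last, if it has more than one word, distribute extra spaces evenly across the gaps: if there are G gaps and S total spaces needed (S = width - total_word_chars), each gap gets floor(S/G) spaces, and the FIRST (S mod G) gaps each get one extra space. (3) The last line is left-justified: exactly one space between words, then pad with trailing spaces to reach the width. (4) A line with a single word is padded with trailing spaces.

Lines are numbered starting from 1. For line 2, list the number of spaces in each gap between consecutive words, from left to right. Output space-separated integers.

Line 1: ['bridge', 'purple', 'purple'] (min_width=20, slack=1)
Line 2: ['river', 'as', 'ant', 'chair'] (min_width=18, slack=3)
Line 3: ['heart', 'voice', 'black'] (min_width=17, slack=4)
Line 4: ['evening', 'owl', 'fast', 'fox'] (min_width=20, slack=1)
Line 5: ['cherry', 'and'] (min_width=10, slack=11)

Answer: 2 2 2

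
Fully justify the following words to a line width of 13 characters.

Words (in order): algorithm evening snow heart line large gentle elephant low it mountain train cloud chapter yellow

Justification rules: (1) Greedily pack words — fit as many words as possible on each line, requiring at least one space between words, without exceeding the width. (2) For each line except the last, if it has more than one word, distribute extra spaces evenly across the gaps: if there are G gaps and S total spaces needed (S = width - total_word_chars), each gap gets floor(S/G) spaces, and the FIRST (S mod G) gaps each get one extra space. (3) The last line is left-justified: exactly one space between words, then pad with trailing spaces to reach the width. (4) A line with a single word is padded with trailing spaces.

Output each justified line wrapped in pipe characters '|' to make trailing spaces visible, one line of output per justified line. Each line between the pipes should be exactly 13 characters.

Line 1: ['algorithm'] (min_width=9, slack=4)
Line 2: ['evening', 'snow'] (min_width=12, slack=1)
Line 3: ['heart', 'line'] (min_width=10, slack=3)
Line 4: ['large', 'gentle'] (min_width=12, slack=1)
Line 5: ['elephant', 'low'] (min_width=12, slack=1)
Line 6: ['it', 'mountain'] (min_width=11, slack=2)
Line 7: ['train', 'cloud'] (min_width=11, slack=2)
Line 8: ['chapter'] (min_width=7, slack=6)
Line 9: ['yellow'] (min_width=6, slack=7)

Answer: |algorithm    |
|evening  snow|
|heart    line|
|large  gentle|
|elephant  low|
|it   mountain|
|train   cloud|
|chapter      |
|yellow       |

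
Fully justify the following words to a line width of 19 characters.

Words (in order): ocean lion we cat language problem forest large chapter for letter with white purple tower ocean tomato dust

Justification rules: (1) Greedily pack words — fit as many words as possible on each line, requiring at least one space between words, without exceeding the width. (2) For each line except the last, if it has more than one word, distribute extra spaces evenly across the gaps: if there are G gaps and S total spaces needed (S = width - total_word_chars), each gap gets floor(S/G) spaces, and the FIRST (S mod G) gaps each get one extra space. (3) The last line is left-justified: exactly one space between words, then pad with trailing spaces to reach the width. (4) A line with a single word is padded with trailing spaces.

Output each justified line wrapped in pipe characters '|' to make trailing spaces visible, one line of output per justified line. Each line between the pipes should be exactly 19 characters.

Answer: |ocean  lion  we cat|
|language    problem|
|forest        large|
|chapter  for letter|
|with  white  purple|
|tower  ocean tomato|
|dust               |

Derivation:
Line 1: ['ocean', 'lion', 'we', 'cat'] (min_width=17, slack=2)
Line 2: ['language', 'problem'] (min_width=16, slack=3)
Line 3: ['forest', 'large'] (min_width=12, slack=7)
Line 4: ['chapter', 'for', 'letter'] (min_width=18, slack=1)
Line 5: ['with', 'white', 'purple'] (min_width=17, slack=2)
Line 6: ['tower', 'ocean', 'tomato'] (min_width=18, slack=1)
Line 7: ['dust'] (min_width=4, slack=15)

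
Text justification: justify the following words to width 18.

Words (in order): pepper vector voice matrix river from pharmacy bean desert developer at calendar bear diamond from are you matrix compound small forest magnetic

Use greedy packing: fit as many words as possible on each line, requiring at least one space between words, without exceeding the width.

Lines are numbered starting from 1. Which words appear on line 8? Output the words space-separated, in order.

Line 1: ['pepper', 'vector'] (min_width=13, slack=5)
Line 2: ['voice', 'matrix', 'river'] (min_width=18, slack=0)
Line 3: ['from', 'pharmacy', 'bean'] (min_width=18, slack=0)
Line 4: ['desert', 'developer'] (min_width=16, slack=2)
Line 5: ['at', 'calendar', 'bear'] (min_width=16, slack=2)
Line 6: ['diamond', 'from', 'are'] (min_width=16, slack=2)
Line 7: ['you', 'matrix'] (min_width=10, slack=8)
Line 8: ['compound', 'small'] (min_width=14, slack=4)
Line 9: ['forest', 'magnetic'] (min_width=15, slack=3)

Answer: compound small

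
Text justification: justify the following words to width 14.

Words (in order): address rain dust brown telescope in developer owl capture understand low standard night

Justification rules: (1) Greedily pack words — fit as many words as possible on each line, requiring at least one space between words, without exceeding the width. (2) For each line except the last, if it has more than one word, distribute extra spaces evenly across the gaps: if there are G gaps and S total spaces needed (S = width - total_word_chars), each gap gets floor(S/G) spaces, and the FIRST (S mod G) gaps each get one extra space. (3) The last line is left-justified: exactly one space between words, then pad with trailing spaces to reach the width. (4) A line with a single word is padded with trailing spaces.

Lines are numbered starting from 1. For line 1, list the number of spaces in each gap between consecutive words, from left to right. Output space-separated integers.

Line 1: ['address', 'rain'] (min_width=12, slack=2)
Line 2: ['dust', 'brown'] (min_width=10, slack=4)
Line 3: ['telescope', 'in'] (min_width=12, slack=2)
Line 4: ['developer', 'owl'] (min_width=13, slack=1)
Line 5: ['capture'] (min_width=7, slack=7)
Line 6: ['understand', 'low'] (min_width=14, slack=0)
Line 7: ['standard', 'night'] (min_width=14, slack=0)

Answer: 3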